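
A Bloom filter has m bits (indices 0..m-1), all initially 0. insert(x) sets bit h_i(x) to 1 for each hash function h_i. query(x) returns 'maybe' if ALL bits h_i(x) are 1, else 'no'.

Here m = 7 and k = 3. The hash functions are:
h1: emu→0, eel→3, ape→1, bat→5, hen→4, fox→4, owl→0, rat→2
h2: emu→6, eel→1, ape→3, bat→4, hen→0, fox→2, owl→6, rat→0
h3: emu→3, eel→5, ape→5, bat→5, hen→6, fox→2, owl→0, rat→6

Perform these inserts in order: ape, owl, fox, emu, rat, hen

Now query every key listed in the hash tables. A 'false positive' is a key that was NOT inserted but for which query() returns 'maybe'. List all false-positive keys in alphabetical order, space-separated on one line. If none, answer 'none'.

Answer: bat eel

Derivation:
Start: bits=0000000
After insert 'ape': sets bits 1 3 5 -> bits=0101010
After insert 'owl': sets bits 0 6 -> bits=1101011
After insert 'fox': sets bits 2 4 -> bits=1111111
After insert 'emu': sets bits 0 3 6 -> bits=1111111
After insert 'rat': sets bits 0 2 6 -> bits=1111111
After insert 'hen': sets bits 0 4 6 -> bits=1111111
Not inserted: bat eel — query each against bits=1111111:
query bat: checks bit4=1, bit5=1 (all 1) -> maybe => FALSE POSITIVE
query eel: checks bit1=1, bit3=1, bit5=1 (all 1) -> maybe => FALSE POSITIVE
False positives (alphabetical): bat eel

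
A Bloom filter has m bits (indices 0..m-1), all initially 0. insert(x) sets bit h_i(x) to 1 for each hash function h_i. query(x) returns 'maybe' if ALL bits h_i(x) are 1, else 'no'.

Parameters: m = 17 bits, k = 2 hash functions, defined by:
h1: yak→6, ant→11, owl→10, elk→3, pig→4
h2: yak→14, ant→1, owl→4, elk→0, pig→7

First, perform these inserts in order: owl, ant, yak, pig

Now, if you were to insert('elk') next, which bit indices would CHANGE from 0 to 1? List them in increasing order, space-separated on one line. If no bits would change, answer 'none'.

Answer: 0 3

Derivation:
Start: bits=00000000000000000
After insert 'owl': sets bits 4 10 -> bits=00001000001000000
After insert 'ant': sets bits 1 11 -> bits=01001000001100000
After insert 'yak': sets bits 6 14 -> bits=01001010001100100
After insert 'pig': sets bits 4 7 -> bits=01001011001100100
insert 'elk' would touch bits 0 3; currently bit0=0, bit3=0
Bits that are 0 among those (would change 0->1): 0 3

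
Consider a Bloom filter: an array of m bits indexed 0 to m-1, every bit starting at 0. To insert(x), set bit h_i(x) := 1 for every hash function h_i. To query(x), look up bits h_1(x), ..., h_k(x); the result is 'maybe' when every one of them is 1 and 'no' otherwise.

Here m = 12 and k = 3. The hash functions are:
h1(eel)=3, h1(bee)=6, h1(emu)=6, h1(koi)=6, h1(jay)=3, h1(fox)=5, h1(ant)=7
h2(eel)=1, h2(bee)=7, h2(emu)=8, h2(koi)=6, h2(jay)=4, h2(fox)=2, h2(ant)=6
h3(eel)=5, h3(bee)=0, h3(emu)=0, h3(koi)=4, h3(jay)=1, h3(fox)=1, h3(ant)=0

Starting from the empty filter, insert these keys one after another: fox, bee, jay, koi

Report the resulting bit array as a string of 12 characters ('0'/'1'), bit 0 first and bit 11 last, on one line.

Answer: 111111110000

Derivation:
Start: bits=000000000000
After insert 'fox': sets bits 1 2 5 -> bits=011001000000
After insert 'bee': sets bits 0 6 7 -> bits=111001110000
After insert 'jay': sets bits 1 3 4 -> bits=111111110000
After insert 'koi': sets bits 4 6 -> bits=111111110000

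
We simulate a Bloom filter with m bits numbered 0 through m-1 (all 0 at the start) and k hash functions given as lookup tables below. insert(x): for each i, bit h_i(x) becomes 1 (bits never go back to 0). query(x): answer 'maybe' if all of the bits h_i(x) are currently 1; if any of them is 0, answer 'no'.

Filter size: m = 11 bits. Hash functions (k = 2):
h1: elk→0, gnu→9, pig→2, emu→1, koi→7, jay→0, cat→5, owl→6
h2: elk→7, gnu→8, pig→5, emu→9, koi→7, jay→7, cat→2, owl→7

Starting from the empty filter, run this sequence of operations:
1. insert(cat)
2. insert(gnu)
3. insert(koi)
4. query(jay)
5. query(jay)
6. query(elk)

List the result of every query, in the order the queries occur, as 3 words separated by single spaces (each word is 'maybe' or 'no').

Start: bits=00000000000
Op 1: insert cat -> sets bits 2 5 -> bits=00100100000
Op 2: insert gnu -> sets bits 8 9 -> bits=00100100110
Op 3: insert koi -> sets bits 7 -> bits=00100101110
Op 4: query jay -> checks bit0=0, bit7=1 (has a 0) -> no
Op 5: query jay -> checks bit0=0, bit7=1 (has a 0) -> no
Op 6: query elk -> checks bit0=0, bit7=1 (has a 0) -> no
Query results in order: no no no

Answer: no no no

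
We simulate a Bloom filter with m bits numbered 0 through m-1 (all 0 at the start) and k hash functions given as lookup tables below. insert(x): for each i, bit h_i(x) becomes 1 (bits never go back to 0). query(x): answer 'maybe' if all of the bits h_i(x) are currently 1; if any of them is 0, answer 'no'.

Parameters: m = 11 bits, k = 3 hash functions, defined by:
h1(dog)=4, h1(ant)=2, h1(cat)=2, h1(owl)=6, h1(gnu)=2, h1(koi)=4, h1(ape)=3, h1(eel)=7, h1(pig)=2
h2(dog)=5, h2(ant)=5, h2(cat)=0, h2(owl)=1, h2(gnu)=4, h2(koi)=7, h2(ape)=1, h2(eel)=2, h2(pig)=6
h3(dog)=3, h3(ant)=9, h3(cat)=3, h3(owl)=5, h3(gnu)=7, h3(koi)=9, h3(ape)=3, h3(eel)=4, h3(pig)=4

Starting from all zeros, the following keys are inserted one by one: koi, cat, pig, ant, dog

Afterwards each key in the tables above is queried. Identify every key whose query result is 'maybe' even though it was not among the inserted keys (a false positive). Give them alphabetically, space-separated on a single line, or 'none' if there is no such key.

Start: bits=00000000000
After insert 'koi': sets bits 4 7 9 -> bits=00001001010
After insert 'cat': sets bits 0 2 3 -> bits=10111001010
After insert 'pig': sets bits 2 4 6 -> bits=10111011010
After insert 'ant': sets bits 2 5 9 -> bits=10111111010
After insert 'dog': sets bits 3 4 5 -> bits=10111111010
Not inserted: ape eel gnu owl — query each against bits=10111111010:
query ape: checks bit1=0, bit3=1 (has a 0) -> no => not a false positive
query eel: checks bit2=1, bit4=1, bit7=1 (all 1) -> maybe => FALSE POSITIVE
query gnu: checks bit2=1, bit4=1, bit7=1 (all 1) -> maybe => FALSE POSITIVE
query owl: checks bit1=0, bit5=1, bit6=1 (has a 0) -> no => not a false positive
False positives (alphabetical): eel gnu

Answer: eel gnu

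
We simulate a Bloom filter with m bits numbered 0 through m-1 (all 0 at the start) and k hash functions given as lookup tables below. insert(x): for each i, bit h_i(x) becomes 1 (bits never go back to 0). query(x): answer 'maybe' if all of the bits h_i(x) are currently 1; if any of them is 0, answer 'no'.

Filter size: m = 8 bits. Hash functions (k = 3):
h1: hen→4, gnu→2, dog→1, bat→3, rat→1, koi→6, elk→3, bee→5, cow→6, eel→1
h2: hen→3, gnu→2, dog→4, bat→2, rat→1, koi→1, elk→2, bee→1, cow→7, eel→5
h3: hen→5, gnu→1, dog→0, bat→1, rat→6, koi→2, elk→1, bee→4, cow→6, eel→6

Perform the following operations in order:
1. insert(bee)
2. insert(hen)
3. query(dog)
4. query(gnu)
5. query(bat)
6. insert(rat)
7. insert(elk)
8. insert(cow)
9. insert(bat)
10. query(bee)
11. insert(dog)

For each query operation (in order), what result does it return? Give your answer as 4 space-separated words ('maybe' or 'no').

Start: bits=00000000
Op 1: insert bee -> sets bits 1 4 5 -> bits=01001100
Op 2: insert hen -> sets bits 3 4 5 -> bits=01011100
Op 3: query dog -> checks bit0=0, bit1=1, bit4=1 (has a 0) -> no
Op 4: query gnu -> checks bit1=1, bit2=0 (has a 0) -> no
Op 5: query bat -> checks bit1=1, bit2=0, bit3=1 (has a 0) -> no
Op 6: insert rat -> sets bits 1 6 -> bits=01011110
Op 7: insert elk -> sets bits 1 2 3 -> bits=01111110
Op 8: insert cow -> sets bits 6 7 -> bits=01111111
Op 9: insert bat -> sets bits 1 2 3 -> bits=01111111
Op 10: query bee -> checks bit1=1, bit4=1, bit5=1 (all 1) -> maybe
Op 11: insert dog -> sets bits 0 1 4 -> bits=11111111
Query results in order: no no no maybe

Answer: no no no maybe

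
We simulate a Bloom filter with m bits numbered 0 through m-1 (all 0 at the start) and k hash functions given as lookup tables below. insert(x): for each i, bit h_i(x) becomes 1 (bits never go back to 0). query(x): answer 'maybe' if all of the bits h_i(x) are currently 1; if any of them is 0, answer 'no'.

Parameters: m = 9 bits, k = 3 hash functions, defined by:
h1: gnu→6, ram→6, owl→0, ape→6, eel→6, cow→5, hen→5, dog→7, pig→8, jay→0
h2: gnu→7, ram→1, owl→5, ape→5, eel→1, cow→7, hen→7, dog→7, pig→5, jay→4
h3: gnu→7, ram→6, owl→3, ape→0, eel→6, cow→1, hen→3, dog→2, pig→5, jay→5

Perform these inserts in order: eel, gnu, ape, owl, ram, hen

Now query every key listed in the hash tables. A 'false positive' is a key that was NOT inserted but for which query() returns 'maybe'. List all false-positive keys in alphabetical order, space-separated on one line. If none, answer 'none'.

Start: bits=000000000
After insert 'eel': sets bits 1 6 -> bits=010000100
After insert 'gnu': sets bits 6 7 -> bits=010000110
After insert 'ape': sets bits 0 5 6 -> bits=110001110
After insert 'owl': sets bits 0 3 5 -> bits=110101110
After insert 'ram': sets bits 1 6 -> bits=110101110
After insert 'hen': sets bits 3 5 7 -> bits=110101110
Not inserted: cow dog jay pig — query each against bits=110101110:
query cow: checks bit1=1, bit5=1, bit7=1 (all 1) -> maybe => FALSE POSITIVE
query dog: checks bit2=0, bit7=1 (has a 0) -> no => not a false positive
query jay: checks bit0=1, bit4=0, bit5=1 (has a 0) -> no => not a false positive
query pig: checks bit5=1, bit8=0 (has a 0) -> no => not a false positive
False positives (alphabetical): cow

Answer: cow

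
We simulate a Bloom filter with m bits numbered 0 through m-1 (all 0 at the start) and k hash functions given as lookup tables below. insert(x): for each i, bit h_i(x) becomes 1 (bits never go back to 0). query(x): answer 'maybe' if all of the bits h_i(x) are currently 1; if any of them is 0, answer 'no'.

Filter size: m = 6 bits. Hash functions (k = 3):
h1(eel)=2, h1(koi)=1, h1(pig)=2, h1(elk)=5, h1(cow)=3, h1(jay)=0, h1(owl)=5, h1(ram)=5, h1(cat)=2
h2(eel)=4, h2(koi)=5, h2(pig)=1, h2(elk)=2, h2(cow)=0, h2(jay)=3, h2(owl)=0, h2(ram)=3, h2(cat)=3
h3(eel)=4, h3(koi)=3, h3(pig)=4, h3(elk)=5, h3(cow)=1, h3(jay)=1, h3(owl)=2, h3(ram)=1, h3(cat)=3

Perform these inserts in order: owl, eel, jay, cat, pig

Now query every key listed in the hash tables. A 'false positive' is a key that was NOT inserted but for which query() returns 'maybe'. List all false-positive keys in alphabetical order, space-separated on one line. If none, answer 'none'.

Start: bits=000000
After insert 'owl': sets bits 0 2 5 -> bits=101001
After insert 'eel': sets bits 2 4 -> bits=101011
After insert 'jay': sets bits 0 1 3 -> bits=111111
After insert 'cat': sets bits 2 3 -> bits=111111
After insert 'pig': sets bits 1 2 4 -> bits=111111
Not inserted: cow elk koi ram — query each against bits=111111:
query cow: checks bit0=1, bit1=1, bit3=1 (all 1) -> maybe => FALSE POSITIVE
query elk: checks bit2=1, bit5=1 (all 1) -> maybe => FALSE POSITIVE
query koi: checks bit1=1, bit3=1, bit5=1 (all 1) -> maybe => FALSE POSITIVE
query ram: checks bit1=1, bit3=1, bit5=1 (all 1) -> maybe => FALSE POSITIVE
False positives (alphabetical): cow elk koi ram

Answer: cow elk koi ram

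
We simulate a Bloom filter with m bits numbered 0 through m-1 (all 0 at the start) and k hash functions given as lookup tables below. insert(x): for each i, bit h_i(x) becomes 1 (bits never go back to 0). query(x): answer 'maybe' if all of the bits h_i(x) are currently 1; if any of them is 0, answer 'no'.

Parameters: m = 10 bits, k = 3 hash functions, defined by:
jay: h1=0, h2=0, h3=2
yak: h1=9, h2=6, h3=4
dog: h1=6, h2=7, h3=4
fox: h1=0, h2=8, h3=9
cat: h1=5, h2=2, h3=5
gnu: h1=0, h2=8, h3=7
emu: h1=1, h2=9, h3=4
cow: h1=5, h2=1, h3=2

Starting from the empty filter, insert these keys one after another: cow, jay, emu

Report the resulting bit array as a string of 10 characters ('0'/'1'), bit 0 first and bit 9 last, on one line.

Start: bits=0000000000
After insert 'cow': sets bits 1 2 5 -> bits=0110010000
After insert 'jay': sets bits 0 2 -> bits=1110010000
After insert 'emu': sets bits 1 4 9 -> bits=1110110001

Answer: 1110110001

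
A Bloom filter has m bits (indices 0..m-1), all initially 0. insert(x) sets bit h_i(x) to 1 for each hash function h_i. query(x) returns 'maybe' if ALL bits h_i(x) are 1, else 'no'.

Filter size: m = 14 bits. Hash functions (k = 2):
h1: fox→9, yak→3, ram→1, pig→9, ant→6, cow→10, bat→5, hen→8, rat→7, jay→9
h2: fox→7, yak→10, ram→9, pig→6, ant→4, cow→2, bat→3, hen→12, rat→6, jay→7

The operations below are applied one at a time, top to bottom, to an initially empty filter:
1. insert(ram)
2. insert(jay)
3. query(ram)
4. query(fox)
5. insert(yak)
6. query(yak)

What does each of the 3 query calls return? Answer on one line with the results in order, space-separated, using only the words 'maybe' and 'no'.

Answer: maybe maybe maybe

Derivation:
Start: bits=00000000000000
Op 1: insert ram -> sets bits 1 9 -> bits=01000000010000
Op 2: insert jay -> sets bits 7 9 -> bits=01000001010000
Op 3: query ram -> checks bit1=1, bit9=1 (all 1) -> maybe
Op 4: query fox -> checks bit7=1, bit9=1 (all 1) -> maybe
Op 5: insert yak -> sets bits 3 10 -> bits=01010001011000
Op 6: query yak -> checks bit3=1, bit10=1 (all 1) -> maybe
Query results in order: maybe maybe maybe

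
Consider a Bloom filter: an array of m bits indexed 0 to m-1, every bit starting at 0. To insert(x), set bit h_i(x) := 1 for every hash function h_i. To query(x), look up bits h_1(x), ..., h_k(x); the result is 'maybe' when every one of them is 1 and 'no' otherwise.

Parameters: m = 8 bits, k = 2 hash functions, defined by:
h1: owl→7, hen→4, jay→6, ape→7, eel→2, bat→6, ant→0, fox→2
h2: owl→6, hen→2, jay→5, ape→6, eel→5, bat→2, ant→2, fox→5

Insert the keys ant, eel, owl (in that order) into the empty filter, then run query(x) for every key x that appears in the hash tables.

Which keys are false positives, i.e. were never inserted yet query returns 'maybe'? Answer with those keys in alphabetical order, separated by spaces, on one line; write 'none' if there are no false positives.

Answer: ape bat fox jay

Derivation:
Start: bits=00000000
After insert 'ant': sets bits 0 2 -> bits=10100000
After insert 'eel': sets bits 2 5 -> bits=10100100
After insert 'owl': sets bits 6 7 -> bits=10100111
Not inserted: ape bat fox hen jay — query each against bits=10100111:
query ape: checks bit6=1, bit7=1 (all 1) -> maybe => FALSE POSITIVE
query bat: checks bit2=1, bit6=1 (all 1) -> maybe => FALSE POSITIVE
query fox: checks bit2=1, bit5=1 (all 1) -> maybe => FALSE POSITIVE
query hen: checks bit2=1, bit4=0 (has a 0) -> no => not a false positive
query jay: checks bit5=1, bit6=1 (all 1) -> maybe => FALSE POSITIVE
False positives (alphabetical): ape bat fox jay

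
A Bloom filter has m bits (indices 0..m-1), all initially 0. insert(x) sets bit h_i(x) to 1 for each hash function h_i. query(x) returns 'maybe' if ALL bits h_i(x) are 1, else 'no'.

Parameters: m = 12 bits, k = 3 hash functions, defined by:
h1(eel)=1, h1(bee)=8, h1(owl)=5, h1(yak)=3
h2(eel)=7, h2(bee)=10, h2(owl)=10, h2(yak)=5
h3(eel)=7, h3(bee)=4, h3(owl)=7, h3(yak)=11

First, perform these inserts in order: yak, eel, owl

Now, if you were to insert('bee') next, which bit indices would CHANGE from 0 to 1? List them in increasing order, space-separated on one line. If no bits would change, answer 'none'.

Start: bits=000000000000
After insert 'yak': sets bits 3 5 11 -> bits=000101000001
After insert 'eel': sets bits 1 7 -> bits=010101010001
After insert 'owl': sets bits 5 7 10 -> bits=010101010011
insert 'bee' would touch bits 4 8 10; currently bit4=0, bit8=0, bit10=1
Bits that are 0 among those (would change 0->1): 4 8

Answer: 4 8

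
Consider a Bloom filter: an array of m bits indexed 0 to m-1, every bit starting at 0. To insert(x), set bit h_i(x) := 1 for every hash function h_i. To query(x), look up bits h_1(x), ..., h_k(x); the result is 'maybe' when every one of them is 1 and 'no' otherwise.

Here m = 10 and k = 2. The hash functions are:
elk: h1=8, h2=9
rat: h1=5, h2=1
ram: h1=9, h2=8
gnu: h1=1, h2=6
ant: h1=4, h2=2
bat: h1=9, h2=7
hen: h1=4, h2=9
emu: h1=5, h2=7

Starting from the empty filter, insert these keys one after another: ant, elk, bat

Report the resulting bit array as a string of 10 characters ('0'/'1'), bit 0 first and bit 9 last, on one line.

Answer: 0010100111

Derivation:
Start: bits=0000000000
After insert 'ant': sets bits 2 4 -> bits=0010100000
After insert 'elk': sets bits 8 9 -> bits=0010100011
After insert 'bat': sets bits 7 9 -> bits=0010100111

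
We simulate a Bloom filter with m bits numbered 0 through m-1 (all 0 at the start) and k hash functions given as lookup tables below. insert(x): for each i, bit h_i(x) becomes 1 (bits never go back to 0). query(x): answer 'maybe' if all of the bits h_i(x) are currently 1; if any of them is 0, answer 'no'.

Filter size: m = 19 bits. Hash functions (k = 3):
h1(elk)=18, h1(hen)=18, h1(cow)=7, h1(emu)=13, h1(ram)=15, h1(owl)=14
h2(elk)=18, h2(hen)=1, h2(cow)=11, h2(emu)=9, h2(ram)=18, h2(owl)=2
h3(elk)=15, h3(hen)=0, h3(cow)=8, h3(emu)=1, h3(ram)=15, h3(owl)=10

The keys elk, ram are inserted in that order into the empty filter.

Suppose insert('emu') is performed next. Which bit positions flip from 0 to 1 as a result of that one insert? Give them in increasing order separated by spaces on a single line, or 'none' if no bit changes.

Answer: 1 9 13

Derivation:
Start: bits=0000000000000000000
After insert 'elk': sets bits 15 18 -> bits=0000000000000001001
After insert 'ram': sets bits 15 18 -> bits=0000000000000001001
insert 'emu' would touch bits 1 9 13; currently bit1=0, bit9=0, bit13=0
Bits that are 0 among those (would change 0->1): 1 9 13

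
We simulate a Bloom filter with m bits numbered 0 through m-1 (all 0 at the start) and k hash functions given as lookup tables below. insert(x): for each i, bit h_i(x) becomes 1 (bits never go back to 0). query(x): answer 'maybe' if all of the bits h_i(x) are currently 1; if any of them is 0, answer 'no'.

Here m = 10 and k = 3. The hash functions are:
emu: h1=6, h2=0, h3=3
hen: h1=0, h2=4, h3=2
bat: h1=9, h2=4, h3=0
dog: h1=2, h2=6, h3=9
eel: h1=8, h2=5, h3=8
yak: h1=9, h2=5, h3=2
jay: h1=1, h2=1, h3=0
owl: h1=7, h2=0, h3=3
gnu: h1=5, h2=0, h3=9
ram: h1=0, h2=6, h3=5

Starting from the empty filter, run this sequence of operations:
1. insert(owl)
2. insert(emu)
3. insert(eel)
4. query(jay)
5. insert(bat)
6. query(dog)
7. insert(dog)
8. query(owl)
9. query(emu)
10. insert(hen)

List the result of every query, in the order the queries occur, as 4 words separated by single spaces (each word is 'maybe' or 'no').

Start: bits=0000000000
Op 1: insert owl -> sets bits 0 3 7 -> bits=1001000100
Op 2: insert emu -> sets bits 0 3 6 -> bits=1001001100
Op 3: insert eel -> sets bits 5 8 -> bits=1001011110
Op 4: query jay -> checks bit0=1, bit1=0 (has a 0) -> no
Op 5: insert bat -> sets bits 0 4 9 -> bits=1001111111
Op 6: query dog -> checks bit2=0, bit6=1, bit9=1 (has a 0) -> no
Op 7: insert dog -> sets bits 2 6 9 -> bits=1011111111
Op 8: query owl -> checks bit0=1, bit3=1, bit7=1 (all 1) -> maybe
Op 9: query emu -> checks bit0=1, bit3=1, bit6=1 (all 1) -> maybe
Op 10: insert hen -> sets bits 0 2 4 -> bits=1011111111
Query results in order: no no maybe maybe

Answer: no no maybe maybe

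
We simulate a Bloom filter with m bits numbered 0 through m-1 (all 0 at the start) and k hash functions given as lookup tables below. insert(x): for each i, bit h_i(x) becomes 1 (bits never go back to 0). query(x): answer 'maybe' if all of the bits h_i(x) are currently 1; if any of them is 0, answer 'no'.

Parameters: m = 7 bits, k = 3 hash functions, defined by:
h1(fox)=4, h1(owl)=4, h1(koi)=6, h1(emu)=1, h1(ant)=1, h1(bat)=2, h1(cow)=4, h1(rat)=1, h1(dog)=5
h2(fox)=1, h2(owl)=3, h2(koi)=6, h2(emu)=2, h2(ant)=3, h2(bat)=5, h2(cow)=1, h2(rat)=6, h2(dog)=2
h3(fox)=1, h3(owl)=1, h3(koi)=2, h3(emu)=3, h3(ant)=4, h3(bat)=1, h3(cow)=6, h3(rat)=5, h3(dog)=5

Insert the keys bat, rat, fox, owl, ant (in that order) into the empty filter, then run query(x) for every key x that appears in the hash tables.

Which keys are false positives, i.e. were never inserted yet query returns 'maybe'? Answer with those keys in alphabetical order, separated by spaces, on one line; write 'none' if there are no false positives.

Start: bits=0000000
After insert 'bat': sets bits 1 2 5 -> bits=0110010
After insert 'rat': sets bits 1 5 6 -> bits=0110011
After insert 'fox': sets bits 1 4 -> bits=0110111
After insert 'owl': sets bits 1 3 4 -> bits=0111111
After insert 'ant': sets bits 1 3 4 -> bits=0111111
Not inserted: cow dog emu koi — query each against bits=0111111:
query cow: checks bit1=1, bit4=1, bit6=1 (all 1) -> maybe => FALSE POSITIVE
query dog: checks bit2=1, bit5=1 (all 1) -> maybe => FALSE POSITIVE
query emu: checks bit1=1, bit2=1, bit3=1 (all 1) -> maybe => FALSE POSITIVE
query koi: checks bit2=1, bit6=1 (all 1) -> maybe => FALSE POSITIVE
False positives (alphabetical): cow dog emu koi

Answer: cow dog emu koi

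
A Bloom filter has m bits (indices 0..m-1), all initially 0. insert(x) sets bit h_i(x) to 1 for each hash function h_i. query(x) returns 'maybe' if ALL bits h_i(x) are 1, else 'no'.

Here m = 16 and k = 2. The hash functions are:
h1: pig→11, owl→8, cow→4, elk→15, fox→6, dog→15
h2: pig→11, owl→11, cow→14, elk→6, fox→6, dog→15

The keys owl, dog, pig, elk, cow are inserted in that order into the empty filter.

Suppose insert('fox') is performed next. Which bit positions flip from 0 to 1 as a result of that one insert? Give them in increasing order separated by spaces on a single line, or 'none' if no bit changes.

Answer: none

Derivation:
Start: bits=0000000000000000
After insert 'owl': sets bits 8 11 -> bits=0000000010010000
After insert 'dog': sets bits 15 -> bits=0000000010010001
After insert 'pig': sets bits 11 -> bits=0000000010010001
After insert 'elk': sets bits 6 15 -> bits=0000001010010001
After insert 'cow': sets bits 4 14 -> bits=0000101010010011
insert 'fox' would touch bits 6; currently bit6=1
Bits that are 0 among those (would change 0->1): none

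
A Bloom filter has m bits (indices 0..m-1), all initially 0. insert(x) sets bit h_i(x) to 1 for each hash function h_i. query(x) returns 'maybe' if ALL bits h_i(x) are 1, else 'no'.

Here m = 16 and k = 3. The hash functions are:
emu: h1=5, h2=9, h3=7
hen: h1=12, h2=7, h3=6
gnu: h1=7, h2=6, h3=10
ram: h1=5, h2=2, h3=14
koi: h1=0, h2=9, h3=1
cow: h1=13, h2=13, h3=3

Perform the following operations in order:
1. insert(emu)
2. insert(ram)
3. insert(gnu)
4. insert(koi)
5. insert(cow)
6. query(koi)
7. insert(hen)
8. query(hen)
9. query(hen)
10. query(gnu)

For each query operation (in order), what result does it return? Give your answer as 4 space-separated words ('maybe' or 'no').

Start: bits=0000000000000000
Op 1: insert emu -> sets bits 5 7 9 -> bits=0000010101000000
Op 2: insert ram -> sets bits 2 5 14 -> bits=0010010101000010
Op 3: insert gnu -> sets bits 6 7 10 -> bits=0010011101100010
Op 4: insert koi -> sets bits 0 1 9 -> bits=1110011101100010
Op 5: insert cow -> sets bits 3 13 -> bits=1111011101100110
Op 6: query koi -> checks bit0=1, bit1=1, bit9=1 (all 1) -> maybe
Op 7: insert hen -> sets bits 6 7 12 -> bits=1111011101101110
Op 8: query hen -> checks bit6=1, bit7=1, bit12=1 (all 1) -> maybe
Op 9: query hen -> checks bit6=1, bit7=1, bit12=1 (all 1) -> maybe
Op 10: query gnu -> checks bit6=1, bit7=1, bit10=1 (all 1) -> maybe
Query results in order: maybe maybe maybe maybe

Answer: maybe maybe maybe maybe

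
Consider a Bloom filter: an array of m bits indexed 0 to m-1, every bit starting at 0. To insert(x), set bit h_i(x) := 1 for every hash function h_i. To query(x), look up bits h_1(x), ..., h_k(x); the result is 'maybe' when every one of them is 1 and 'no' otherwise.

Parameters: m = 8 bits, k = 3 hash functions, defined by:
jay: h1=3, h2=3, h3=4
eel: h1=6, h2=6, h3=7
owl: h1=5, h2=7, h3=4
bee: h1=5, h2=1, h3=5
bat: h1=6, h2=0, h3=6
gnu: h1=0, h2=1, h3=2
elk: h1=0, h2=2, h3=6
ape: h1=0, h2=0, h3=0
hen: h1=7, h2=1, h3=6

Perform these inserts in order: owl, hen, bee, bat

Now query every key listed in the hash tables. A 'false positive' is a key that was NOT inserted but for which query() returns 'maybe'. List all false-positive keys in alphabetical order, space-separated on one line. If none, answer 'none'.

Start: bits=00000000
After insert 'owl': sets bits 4 5 7 -> bits=00001101
After insert 'hen': sets bits 1 6 7 -> bits=01001111
After insert 'bee': sets bits 1 5 -> bits=01001111
After insert 'bat': sets bits 0 6 -> bits=11001111
Not inserted: ape eel elk gnu jay — query each against bits=11001111:
query ape: checks bit0=1 (all 1) -> maybe => FALSE POSITIVE
query eel: checks bit6=1, bit7=1 (all 1) -> maybe => FALSE POSITIVE
query elk: checks bit0=1, bit2=0, bit6=1 (has a 0) -> no => not a false positive
query gnu: checks bit0=1, bit1=1, bit2=0 (has a 0) -> no => not a false positive
query jay: checks bit3=0, bit4=1 (has a 0) -> no => not a false positive
False positives (alphabetical): ape eel

Answer: ape eel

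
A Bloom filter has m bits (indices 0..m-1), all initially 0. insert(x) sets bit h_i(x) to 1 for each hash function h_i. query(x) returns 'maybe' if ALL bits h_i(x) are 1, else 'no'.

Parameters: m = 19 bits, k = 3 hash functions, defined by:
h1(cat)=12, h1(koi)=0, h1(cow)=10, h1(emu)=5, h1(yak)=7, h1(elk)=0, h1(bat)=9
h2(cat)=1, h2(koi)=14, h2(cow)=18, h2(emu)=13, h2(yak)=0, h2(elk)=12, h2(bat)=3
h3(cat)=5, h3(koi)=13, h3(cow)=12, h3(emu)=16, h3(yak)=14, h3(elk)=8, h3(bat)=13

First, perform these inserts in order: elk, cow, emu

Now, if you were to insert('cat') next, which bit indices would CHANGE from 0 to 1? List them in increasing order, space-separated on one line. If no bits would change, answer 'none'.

Answer: 1

Derivation:
Start: bits=0000000000000000000
After insert 'elk': sets bits 0 8 12 -> bits=1000000010001000000
After insert 'cow': sets bits 10 12 18 -> bits=1000000010101000001
After insert 'emu': sets bits 5 13 16 -> bits=1000010010101100101
insert 'cat' would touch bits 1 5 12; currently bit1=0, bit5=1, bit12=1
Bits that are 0 among those (would change 0->1): 1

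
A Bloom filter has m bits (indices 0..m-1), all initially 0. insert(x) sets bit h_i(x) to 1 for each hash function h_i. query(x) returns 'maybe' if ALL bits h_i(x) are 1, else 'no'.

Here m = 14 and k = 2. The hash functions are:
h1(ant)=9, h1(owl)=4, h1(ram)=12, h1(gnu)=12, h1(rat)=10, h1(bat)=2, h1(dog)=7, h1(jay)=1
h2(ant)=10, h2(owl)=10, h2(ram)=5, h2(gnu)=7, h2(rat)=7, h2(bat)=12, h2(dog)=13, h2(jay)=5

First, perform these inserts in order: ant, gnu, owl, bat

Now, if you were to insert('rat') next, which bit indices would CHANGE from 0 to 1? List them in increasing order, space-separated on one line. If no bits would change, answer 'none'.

Start: bits=00000000000000
After insert 'ant': sets bits 9 10 -> bits=00000000011000
After insert 'gnu': sets bits 7 12 -> bits=00000001011010
After insert 'owl': sets bits 4 10 -> bits=00001001011010
After insert 'bat': sets bits 2 12 -> bits=00101001011010
insert 'rat' would touch bits 7 10; currently bit7=1, bit10=1
Bits that are 0 among those (would change 0->1): none

Answer: none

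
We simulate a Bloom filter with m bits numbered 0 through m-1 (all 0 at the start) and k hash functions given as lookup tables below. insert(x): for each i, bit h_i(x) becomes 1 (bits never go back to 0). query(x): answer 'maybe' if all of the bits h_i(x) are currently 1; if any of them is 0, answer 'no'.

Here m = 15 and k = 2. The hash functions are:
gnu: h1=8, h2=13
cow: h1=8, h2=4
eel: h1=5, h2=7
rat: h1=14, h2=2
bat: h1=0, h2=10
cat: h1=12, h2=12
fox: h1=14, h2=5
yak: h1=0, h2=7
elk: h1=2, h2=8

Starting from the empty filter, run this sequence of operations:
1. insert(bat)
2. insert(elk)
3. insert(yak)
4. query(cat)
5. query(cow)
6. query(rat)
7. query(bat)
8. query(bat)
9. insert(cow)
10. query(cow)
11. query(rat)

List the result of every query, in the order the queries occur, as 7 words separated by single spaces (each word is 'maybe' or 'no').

Answer: no no no maybe maybe maybe no

Derivation:
Start: bits=000000000000000
Op 1: insert bat -> sets bits 0 10 -> bits=100000000010000
Op 2: insert elk -> sets bits 2 8 -> bits=101000001010000
Op 3: insert yak -> sets bits 0 7 -> bits=101000011010000
Op 4: query cat -> checks bit12=0 (has a 0) -> no
Op 5: query cow -> checks bit4=0, bit8=1 (has a 0) -> no
Op 6: query rat -> checks bit2=1, bit14=0 (has a 0) -> no
Op 7: query bat -> checks bit0=1, bit10=1 (all 1) -> maybe
Op 8: query bat -> checks bit0=1, bit10=1 (all 1) -> maybe
Op 9: insert cow -> sets bits 4 8 -> bits=101010011010000
Op 10: query cow -> checks bit4=1, bit8=1 (all 1) -> maybe
Op 11: query rat -> checks bit2=1, bit14=0 (has a 0) -> no
Query results in order: no no no maybe maybe maybe no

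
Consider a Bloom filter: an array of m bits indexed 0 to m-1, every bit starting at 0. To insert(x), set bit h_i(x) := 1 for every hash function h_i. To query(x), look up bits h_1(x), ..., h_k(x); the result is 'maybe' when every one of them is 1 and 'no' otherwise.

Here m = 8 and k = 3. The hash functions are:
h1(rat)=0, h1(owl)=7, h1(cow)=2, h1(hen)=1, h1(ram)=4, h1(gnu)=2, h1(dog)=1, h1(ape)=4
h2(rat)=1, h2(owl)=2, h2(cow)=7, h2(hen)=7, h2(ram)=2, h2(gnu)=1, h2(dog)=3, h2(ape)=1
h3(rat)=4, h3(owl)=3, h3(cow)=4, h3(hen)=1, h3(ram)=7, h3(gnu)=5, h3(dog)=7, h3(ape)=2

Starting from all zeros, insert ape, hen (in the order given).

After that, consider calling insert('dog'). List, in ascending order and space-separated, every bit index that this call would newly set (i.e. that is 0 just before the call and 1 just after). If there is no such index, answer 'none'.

Start: bits=00000000
After insert 'ape': sets bits 1 2 4 -> bits=01101000
After insert 'hen': sets bits 1 7 -> bits=01101001
insert 'dog' would touch bits 1 3 7; currently bit1=1, bit3=0, bit7=1
Bits that are 0 among those (would change 0->1): 3

Answer: 3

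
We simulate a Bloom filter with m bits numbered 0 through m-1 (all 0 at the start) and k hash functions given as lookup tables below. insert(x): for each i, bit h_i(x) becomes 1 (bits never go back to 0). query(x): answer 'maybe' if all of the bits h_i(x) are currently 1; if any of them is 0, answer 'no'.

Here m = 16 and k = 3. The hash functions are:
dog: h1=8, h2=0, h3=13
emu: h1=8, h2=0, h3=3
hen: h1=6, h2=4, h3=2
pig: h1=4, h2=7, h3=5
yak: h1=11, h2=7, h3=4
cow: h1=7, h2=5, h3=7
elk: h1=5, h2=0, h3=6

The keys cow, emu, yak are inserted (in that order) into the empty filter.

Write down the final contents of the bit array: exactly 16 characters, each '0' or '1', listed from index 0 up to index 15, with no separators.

Start: bits=0000000000000000
After insert 'cow': sets bits 5 7 -> bits=0000010100000000
After insert 'emu': sets bits 0 3 8 -> bits=1001010110000000
After insert 'yak': sets bits 4 7 11 -> bits=1001110110010000

Answer: 1001110110010000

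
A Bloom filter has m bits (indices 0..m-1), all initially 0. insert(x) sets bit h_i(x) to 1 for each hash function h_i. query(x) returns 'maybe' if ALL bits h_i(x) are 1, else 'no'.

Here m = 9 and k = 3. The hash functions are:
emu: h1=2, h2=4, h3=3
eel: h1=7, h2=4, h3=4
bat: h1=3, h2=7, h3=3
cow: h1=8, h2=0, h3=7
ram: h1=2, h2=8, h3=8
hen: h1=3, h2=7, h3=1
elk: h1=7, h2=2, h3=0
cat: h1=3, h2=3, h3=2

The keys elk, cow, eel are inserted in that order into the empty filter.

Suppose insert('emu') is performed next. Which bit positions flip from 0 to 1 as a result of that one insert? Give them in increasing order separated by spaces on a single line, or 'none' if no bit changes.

Answer: 3

Derivation:
Start: bits=000000000
After insert 'elk': sets bits 0 2 7 -> bits=101000010
After insert 'cow': sets bits 0 7 8 -> bits=101000011
After insert 'eel': sets bits 4 7 -> bits=101010011
insert 'emu' would touch bits 2 3 4; currently bit2=1, bit3=0, bit4=1
Bits that are 0 among those (would change 0->1): 3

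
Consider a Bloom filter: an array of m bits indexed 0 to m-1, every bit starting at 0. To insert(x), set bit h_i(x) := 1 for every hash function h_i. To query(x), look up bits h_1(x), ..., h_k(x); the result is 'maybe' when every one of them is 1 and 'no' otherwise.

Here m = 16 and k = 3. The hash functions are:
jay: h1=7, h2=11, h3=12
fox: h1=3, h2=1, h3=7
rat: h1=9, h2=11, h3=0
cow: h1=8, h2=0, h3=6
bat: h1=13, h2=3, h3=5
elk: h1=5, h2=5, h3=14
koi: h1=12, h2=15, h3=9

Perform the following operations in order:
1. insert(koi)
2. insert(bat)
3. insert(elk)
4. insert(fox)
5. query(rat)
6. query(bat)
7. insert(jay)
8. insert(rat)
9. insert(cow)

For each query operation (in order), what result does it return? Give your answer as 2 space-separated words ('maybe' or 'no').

Start: bits=0000000000000000
Op 1: insert koi -> sets bits 9 12 15 -> bits=0000000001001001
Op 2: insert bat -> sets bits 3 5 13 -> bits=0001010001001101
Op 3: insert elk -> sets bits 5 14 -> bits=0001010001001111
Op 4: insert fox -> sets bits 1 3 7 -> bits=0101010101001111
Op 5: query rat -> checks bit0=0, bit9=1, bit11=0 (has a 0) -> no
Op 6: query bat -> checks bit3=1, bit5=1, bit13=1 (all 1) -> maybe
Op 7: insert jay -> sets bits 7 11 12 -> bits=0101010101011111
Op 8: insert rat -> sets bits 0 9 11 -> bits=1101010101011111
Op 9: insert cow -> sets bits 0 6 8 -> bits=1101011111011111
Query results in order: no maybe

Answer: no maybe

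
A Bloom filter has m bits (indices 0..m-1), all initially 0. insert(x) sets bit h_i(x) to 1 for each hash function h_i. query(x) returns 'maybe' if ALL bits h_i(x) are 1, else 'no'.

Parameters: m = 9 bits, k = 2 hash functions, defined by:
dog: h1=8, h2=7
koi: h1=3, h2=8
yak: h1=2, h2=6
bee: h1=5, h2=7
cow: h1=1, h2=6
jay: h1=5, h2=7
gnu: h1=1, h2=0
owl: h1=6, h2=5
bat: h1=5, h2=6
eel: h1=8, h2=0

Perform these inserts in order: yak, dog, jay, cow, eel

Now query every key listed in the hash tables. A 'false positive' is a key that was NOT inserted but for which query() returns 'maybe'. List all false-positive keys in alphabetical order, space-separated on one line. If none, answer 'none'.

Start: bits=000000000
After insert 'yak': sets bits 2 6 -> bits=001000100
After insert 'dog': sets bits 7 8 -> bits=001000111
After insert 'jay': sets bits 5 7 -> bits=001001111
After insert 'cow': sets bits 1 6 -> bits=011001111
After insert 'eel': sets bits 0 8 -> bits=111001111
Not inserted: bat bee gnu koi owl — query each against bits=111001111:
query bat: checks bit5=1, bit6=1 (all 1) -> maybe => FALSE POSITIVE
query bee: checks bit5=1, bit7=1 (all 1) -> maybe => FALSE POSITIVE
query gnu: checks bit0=1, bit1=1 (all 1) -> maybe => FALSE POSITIVE
query koi: checks bit3=0, bit8=1 (has a 0) -> no => not a false positive
query owl: checks bit5=1, bit6=1 (all 1) -> maybe => FALSE POSITIVE
False positives (alphabetical): bat bee gnu owl

Answer: bat bee gnu owl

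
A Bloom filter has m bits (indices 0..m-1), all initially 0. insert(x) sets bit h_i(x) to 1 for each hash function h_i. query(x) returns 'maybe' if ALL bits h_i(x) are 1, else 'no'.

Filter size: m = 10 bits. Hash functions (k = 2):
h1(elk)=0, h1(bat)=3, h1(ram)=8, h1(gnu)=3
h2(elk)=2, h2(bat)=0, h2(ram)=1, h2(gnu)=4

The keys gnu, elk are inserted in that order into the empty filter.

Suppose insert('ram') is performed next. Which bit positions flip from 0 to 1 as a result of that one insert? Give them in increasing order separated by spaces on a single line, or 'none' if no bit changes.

Answer: 1 8

Derivation:
Start: bits=0000000000
After insert 'gnu': sets bits 3 4 -> bits=0001100000
After insert 'elk': sets bits 0 2 -> bits=1011100000
insert 'ram' would touch bits 1 8; currently bit1=0, bit8=0
Bits that are 0 among those (would change 0->1): 1 8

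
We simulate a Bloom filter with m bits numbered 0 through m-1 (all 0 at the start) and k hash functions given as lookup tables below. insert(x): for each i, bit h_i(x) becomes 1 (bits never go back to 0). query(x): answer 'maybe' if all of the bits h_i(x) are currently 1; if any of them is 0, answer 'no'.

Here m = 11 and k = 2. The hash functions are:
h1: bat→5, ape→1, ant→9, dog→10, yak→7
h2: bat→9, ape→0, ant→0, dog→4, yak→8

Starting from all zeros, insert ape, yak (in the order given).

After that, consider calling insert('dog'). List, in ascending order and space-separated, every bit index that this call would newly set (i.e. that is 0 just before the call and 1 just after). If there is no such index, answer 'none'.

Answer: 4 10

Derivation:
Start: bits=00000000000
After insert 'ape': sets bits 0 1 -> bits=11000000000
After insert 'yak': sets bits 7 8 -> bits=11000001100
insert 'dog' would touch bits 4 10; currently bit4=0, bit10=0
Bits that are 0 among those (would change 0->1): 4 10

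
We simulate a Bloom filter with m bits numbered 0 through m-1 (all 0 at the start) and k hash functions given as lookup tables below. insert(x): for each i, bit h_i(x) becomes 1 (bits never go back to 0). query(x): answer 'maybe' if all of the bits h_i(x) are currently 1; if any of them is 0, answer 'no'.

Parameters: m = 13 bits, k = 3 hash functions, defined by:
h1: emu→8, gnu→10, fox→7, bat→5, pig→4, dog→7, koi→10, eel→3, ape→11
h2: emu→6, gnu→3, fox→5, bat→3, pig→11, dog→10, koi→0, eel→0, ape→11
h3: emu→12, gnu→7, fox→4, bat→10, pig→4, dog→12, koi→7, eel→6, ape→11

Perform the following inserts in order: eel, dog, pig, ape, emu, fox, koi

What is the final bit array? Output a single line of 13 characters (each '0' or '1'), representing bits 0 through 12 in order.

Answer: 1001111110111

Derivation:
Start: bits=0000000000000
After insert 'eel': sets bits 0 3 6 -> bits=1001001000000
After insert 'dog': sets bits 7 10 12 -> bits=1001001100101
After insert 'pig': sets bits 4 11 -> bits=1001101100111
After insert 'ape': sets bits 11 -> bits=1001101100111
After insert 'emu': sets bits 6 8 12 -> bits=1001101110111
After insert 'fox': sets bits 4 5 7 -> bits=1001111110111
After insert 'koi': sets bits 0 7 10 -> bits=1001111110111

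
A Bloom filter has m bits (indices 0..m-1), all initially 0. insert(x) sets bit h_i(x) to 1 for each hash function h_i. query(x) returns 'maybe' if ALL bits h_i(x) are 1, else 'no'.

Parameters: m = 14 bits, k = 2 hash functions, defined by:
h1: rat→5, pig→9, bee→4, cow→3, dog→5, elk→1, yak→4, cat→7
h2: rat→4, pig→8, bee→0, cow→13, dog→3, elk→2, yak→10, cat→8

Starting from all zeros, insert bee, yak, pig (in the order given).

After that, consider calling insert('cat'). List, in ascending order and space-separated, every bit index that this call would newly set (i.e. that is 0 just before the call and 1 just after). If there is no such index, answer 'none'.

Answer: 7

Derivation:
Start: bits=00000000000000
After insert 'bee': sets bits 0 4 -> bits=10001000000000
After insert 'yak': sets bits 4 10 -> bits=10001000001000
After insert 'pig': sets bits 8 9 -> bits=10001000111000
insert 'cat' would touch bits 7 8; currently bit7=0, bit8=1
Bits that are 0 among those (would change 0->1): 7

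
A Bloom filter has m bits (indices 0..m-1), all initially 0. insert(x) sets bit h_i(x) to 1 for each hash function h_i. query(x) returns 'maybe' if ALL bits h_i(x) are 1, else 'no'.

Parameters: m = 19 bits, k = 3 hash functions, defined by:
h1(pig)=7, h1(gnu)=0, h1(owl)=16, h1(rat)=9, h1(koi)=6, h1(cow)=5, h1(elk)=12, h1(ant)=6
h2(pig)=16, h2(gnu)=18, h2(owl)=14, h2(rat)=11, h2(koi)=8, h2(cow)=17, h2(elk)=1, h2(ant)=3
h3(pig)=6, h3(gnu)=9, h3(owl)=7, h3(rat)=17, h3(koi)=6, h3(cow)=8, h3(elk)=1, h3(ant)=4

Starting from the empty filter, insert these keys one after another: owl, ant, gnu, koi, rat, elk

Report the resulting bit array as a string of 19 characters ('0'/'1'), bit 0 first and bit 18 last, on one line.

Answer: 1101101111011010111

Derivation:
Start: bits=0000000000000000000
After insert 'owl': sets bits 7 14 16 -> bits=0000000100000010100
After insert 'ant': sets bits 3 4 6 -> bits=0001101100000010100
After insert 'gnu': sets bits 0 9 18 -> bits=1001101101000010101
After insert 'koi': sets bits 6 8 -> bits=1001101111000010101
After insert 'rat': sets bits 9 11 17 -> bits=1001101111010010111
After insert 'elk': sets bits 1 12 -> bits=1101101111011010111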